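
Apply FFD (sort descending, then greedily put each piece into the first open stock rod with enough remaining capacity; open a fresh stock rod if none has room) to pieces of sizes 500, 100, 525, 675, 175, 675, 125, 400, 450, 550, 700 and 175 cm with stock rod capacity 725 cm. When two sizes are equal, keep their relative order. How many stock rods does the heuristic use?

8

Sorted descending: 700, 675, 675, 550, 525, 500, 450, 400, 175, 175, 125, 100.
  700 → stock rod 1 (new)  [load 700/725]
  675 → stock rod 2 (new)  [load 675/725]
  675 → stock rod 3 (new)  [load 675/725]
  550 → stock rod 4 (new)  [load 550/725]
  525 → stock rod 5 (new)  [load 525/725]
  500 → stock rod 6 (new)  [load 500/725]
  450 → stock rod 7 (new)  [load 450/725]
  400 → stock rod 8 (new)  [load 400/725]
  175 → stock rod 4  [load 725/725]
  175 → stock rod 5  [load 700/725]
  125 → stock rod 6  [load 625/725]
  100 → stock rod 6  [load 725/725]
8 stock rods opened.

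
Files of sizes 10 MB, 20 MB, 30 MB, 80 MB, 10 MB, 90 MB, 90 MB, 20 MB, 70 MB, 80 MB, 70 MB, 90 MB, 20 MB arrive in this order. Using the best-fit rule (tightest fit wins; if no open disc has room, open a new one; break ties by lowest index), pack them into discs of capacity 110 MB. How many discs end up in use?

  10 → disc 1 (new)  [load 10/110]
  20 → disc 1  [load 30/110]
  30 → disc 1  [load 60/110]
  80 → disc 2 (new)  [load 80/110]
  10 → disc 2  [load 90/110]
  90 → disc 3 (new)  [load 90/110]
  90 → disc 4 (new)  [load 90/110]
  20 → disc 2  [load 110/110]
  70 → disc 5 (new)  [load 70/110]
  80 → disc 6 (new)  [load 80/110]
  70 → disc 7 (new)  [load 70/110]
  90 → disc 8 (new)  [load 90/110]
  20 → disc 3  [load 110/110]
8 discs opened.

8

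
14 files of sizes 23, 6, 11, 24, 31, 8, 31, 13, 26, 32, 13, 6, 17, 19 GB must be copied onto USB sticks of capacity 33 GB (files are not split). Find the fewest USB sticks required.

9

Total = 32 + 31 + 31 + 26 + 24 + 23 + 19 + 17 + 13 + 13 + 11 + 8 + 6 + 6 = 260 GB.
Lower bound: ⌈260/33⌉ = 8 USB sticks.
A packing using 9 USB sticks:
  USB stick 1: 32 = 32
  USB stick 2: 31 = 31
  USB stick 3: 31 = 31
  USB stick 4: 26 + 6 = 32
  USB stick 5: 24 + 8 = 32
  USB stick 6: 23 + 6 = 29
  USB stick 7: 19 + 13 = 32
  USB stick 8: 17 + 13 = 30
  USB stick 9: 11 = 11
No arrangement into 8 USB sticks stays within capacity, so 9 is optimal.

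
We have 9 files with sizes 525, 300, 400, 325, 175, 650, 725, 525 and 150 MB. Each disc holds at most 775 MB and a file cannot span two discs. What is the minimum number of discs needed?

Total = 725 + 650 + 525 + 525 + 400 + 325 + 300 + 175 + 150 = 3775 MB.
Lower bound: ⌈3775/775⌉ = 5 discs.
A packing using 6 discs:
  disc 1: 725 = 725
  disc 2: 650 = 650
  disc 3: 525 + 175 = 700
  disc 4: 525 + 150 = 675
  disc 5: 400 + 325 = 725
  disc 6: 300 = 300
No arrangement into 5 discs stays within capacity, so 6 is optimal.

6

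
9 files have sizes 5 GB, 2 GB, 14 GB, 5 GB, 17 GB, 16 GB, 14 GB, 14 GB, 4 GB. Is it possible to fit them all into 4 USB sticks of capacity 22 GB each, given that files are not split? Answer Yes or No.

Total = 91 GB; ⌈91/22⌉ = 5.
At least 5 USB sticks are required, but only 4 are allowed.

No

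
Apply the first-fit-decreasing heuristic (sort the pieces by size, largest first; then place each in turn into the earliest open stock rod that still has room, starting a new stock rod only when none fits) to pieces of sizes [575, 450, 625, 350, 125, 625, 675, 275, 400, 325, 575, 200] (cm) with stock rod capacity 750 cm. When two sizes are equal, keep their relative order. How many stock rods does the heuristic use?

8

Sorted descending: 675, 625, 625, 575, 575, 450, 400, 350, 325, 275, 200, 125.
  675 → stock rod 1 (new)  [load 675/750]
  625 → stock rod 2 (new)  [load 625/750]
  625 → stock rod 3 (new)  [load 625/750]
  575 → stock rod 4 (new)  [load 575/750]
  575 → stock rod 5 (new)  [load 575/750]
  450 → stock rod 6 (new)  [load 450/750]
  400 → stock rod 7 (new)  [load 400/750]
  350 → stock rod 7  [load 750/750]
  325 → stock rod 8 (new)  [load 325/750]
  275 → stock rod 6  [load 725/750]
  200 → stock rod 8  [load 525/750]
  125 → stock rod 2  [load 750/750]
8 stock rods opened.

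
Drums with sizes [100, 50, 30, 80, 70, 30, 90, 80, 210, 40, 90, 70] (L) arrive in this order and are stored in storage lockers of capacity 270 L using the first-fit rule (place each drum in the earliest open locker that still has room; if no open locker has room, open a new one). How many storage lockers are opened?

4

  100 → locker 1 (new)  [load 100/270]
  50 → locker 1  [load 150/270]
  30 → locker 1  [load 180/270]
  80 → locker 1  [load 260/270]
  70 → locker 2 (new)  [load 70/270]
  30 → locker 2  [load 100/270]
  90 → locker 2  [load 190/270]
  80 → locker 2  [load 270/270]
  210 → locker 3 (new)  [load 210/270]
  40 → locker 3  [load 250/270]
  90 → locker 4 (new)  [load 90/270]
  70 → locker 4  [load 160/270]
4 storage lockers opened.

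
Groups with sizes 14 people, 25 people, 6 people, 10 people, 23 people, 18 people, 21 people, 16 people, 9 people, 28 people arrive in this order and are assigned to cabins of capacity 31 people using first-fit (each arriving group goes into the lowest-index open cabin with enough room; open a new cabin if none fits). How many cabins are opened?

  14 → cabin 1 (new)  [load 14/31]
  25 → cabin 2 (new)  [load 25/31]
  6 → cabin 1  [load 20/31]
  10 → cabin 1  [load 30/31]
  23 → cabin 3 (new)  [load 23/31]
  18 → cabin 4 (new)  [load 18/31]
  21 → cabin 5 (new)  [load 21/31]
  16 → cabin 6 (new)  [load 16/31]
  9 → cabin 4  [load 27/31]
  28 → cabin 7 (new)  [load 28/31]
7 cabins opened.

7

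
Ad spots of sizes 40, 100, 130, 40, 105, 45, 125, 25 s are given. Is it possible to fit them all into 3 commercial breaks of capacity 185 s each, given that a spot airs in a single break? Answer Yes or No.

Total = 610 s; ⌈610/185⌉ = 4.
At least 4 commercial breaks are required, but only 3 are allowed.

No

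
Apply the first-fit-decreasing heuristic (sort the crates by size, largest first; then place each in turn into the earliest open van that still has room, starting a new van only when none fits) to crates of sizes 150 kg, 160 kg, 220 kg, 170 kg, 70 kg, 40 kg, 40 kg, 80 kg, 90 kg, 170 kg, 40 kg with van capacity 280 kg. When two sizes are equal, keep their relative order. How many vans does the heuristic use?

5

Sorted descending: 220, 170, 170, 160, 150, 90, 80, 70, 40, 40, 40.
  220 → van 1 (new)  [load 220/280]
  170 → van 2 (new)  [load 170/280]
  170 → van 3 (new)  [load 170/280]
  160 → van 4 (new)  [load 160/280]
  150 → van 5 (new)  [load 150/280]
  90 → van 2  [load 260/280]
  80 → van 3  [load 250/280]
  70 → van 4  [load 230/280]
  40 → van 1  [load 260/280]
  40 → van 4  [load 270/280]
  40 → van 5  [load 190/280]
5 vans opened.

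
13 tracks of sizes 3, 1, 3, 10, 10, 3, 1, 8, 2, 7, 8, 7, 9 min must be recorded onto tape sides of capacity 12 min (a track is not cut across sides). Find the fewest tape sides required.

Total = 10 + 10 + 9 + 8 + 8 + 7 + 7 + 3 + 3 + 3 + 2 + 1 + 1 = 72 min.
Lower bound: ⌈72/12⌉ = 6 tape sides.
Also, 7 tracks each exceed 6 min, and no two of those can share a side, so at least 7 tape sides are needed.
A packing using 7 tape sides:
  side 1: 10 + 2 = 12
  side 2: 10 + 1 + 1 = 12
  side 3: 9 + 3 = 12
  side 4: 8 + 3 = 11
  side 5: 8 + 3 = 11
  side 6: 7 = 7
  side 7: 7 = 7
This matches the lower bound, so 7 is optimal.

7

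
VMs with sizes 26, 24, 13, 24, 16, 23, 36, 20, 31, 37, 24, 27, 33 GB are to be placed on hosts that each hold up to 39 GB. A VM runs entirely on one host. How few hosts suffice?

11

Total = 37 + 36 + 33 + 31 + 27 + 26 + 24 + 24 + 24 + 23 + 20 + 16 + 13 = 334 GB.
Lower bound: ⌈334/39⌉ = 9 hosts.
Also, 11 VMs each exceed 39/2 GB, and no two of those can share a host, so at least 11 hosts are needed.
A packing using 11 hosts:
  host 1: 37 = 37
  host 2: 36 = 36
  host 3: 33 = 33
  host 4: 31 = 31
  host 5: 27 = 27
  host 6: 26 + 13 = 39
  host 7: 24 = 24
  host 8: 24 = 24
  host 9: 24 = 24
  host 10: 23 + 16 = 39
  host 11: 20 = 20
This matches the lower bound, so 11 is optimal.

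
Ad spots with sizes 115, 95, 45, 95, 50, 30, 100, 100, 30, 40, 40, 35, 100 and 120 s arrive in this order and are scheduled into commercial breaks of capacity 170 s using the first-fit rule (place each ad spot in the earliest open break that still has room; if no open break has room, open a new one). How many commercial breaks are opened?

  115 → break 1 (new)  [load 115/170]
  95 → break 2 (new)  [load 95/170]
  45 → break 1  [load 160/170]
  95 → break 3 (new)  [load 95/170]
  50 → break 2  [load 145/170]
  30 → break 3  [load 125/170]
  100 → break 4 (new)  [load 100/170]
  100 → break 5 (new)  [load 100/170]
  30 → break 3  [load 155/170]
  40 → break 4  [load 140/170]
  40 → break 5  [load 140/170]
  35 → break 6 (new)  [load 35/170]
  100 → break 6  [load 135/170]
  120 → break 7 (new)  [load 120/170]
7 commercial breaks opened.

7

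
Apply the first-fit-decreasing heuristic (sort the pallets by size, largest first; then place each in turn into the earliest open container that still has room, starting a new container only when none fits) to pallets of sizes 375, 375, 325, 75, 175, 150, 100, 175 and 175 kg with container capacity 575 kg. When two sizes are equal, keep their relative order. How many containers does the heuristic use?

4

Sorted descending: 375, 375, 325, 175, 175, 175, 150, 100, 75.
  375 → container 1 (new)  [load 375/575]
  375 → container 2 (new)  [load 375/575]
  325 → container 3 (new)  [load 325/575]
  175 → container 1  [load 550/575]
  175 → container 2  [load 550/575]
  175 → container 3  [load 500/575]
  150 → container 4 (new)  [load 150/575]
  100 → container 4  [load 250/575]
  75 → container 3  [load 575/575]
4 containers opened.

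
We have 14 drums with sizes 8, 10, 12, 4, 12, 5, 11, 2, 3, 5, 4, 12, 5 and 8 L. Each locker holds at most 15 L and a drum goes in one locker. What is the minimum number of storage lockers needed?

8

Total = 12 + 12 + 12 + 11 + 10 + 8 + 8 + 5 + 5 + 5 + 4 + 4 + 3 + 2 = 101 L.
Lower bound: ⌈101/15⌉ = 7 storage lockers.
A packing using 8 storage lockers:
  locker 1: 12 + 3 = 15
  locker 2: 12 + 2 = 14
  locker 3: 12 = 12
  locker 4: 11 + 4 = 15
  locker 5: 10 + 5 = 15
  locker 6: 8 + 5 = 13
  locker 7: 8 + 5 = 13
  locker 8: 4 = 4
No arrangement into 7 storage lockers stays within capacity, so 8 is optimal.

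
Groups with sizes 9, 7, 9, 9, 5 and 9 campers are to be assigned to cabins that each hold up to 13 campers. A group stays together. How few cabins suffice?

5

Total = 9 + 9 + 9 + 9 + 7 + 5 = 48 campers.
Lower bound: ⌈48/13⌉ = 4 cabins.
Also, 5 groups each exceed 13/2 campers, and no two of those can share a cabin, so at least 5 cabins are needed.
A packing using 5 cabins:
  cabin 1: 9 = 9
  cabin 2: 9 = 9
  cabin 3: 9 = 9
  cabin 4: 9 = 9
  cabin 5: 7 + 5 = 12
This matches the lower bound, so 5 is optimal.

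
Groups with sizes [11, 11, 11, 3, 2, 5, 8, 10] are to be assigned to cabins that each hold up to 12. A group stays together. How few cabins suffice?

Total = 11 + 11 + 11 + 10 + 8 + 5 + 3 + 2 = 61.
Lower bound: ⌈61/12⌉ = 6 cabins.
A packing using 6 cabins:
  cabin 1: 11 = 11
  cabin 2: 11 = 11
  cabin 3: 11 = 11
  cabin 4: 10 + 2 = 12
  cabin 5: 8 + 3 = 11
  cabin 6: 5 = 5
This matches the lower bound, so 6 is optimal.

6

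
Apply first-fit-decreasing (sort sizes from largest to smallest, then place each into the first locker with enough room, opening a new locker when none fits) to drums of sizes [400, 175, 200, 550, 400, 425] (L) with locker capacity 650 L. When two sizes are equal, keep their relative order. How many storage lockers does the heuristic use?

4

Sorted descending: 550, 425, 400, 400, 200, 175.
  550 → locker 1 (new)  [load 550/650]
  425 → locker 2 (new)  [load 425/650]
  400 → locker 3 (new)  [load 400/650]
  400 → locker 4 (new)  [load 400/650]
  200 → locker 2  [load 625/650]
  175 → locker 3  [load 575/650]
4 storage lockers opened.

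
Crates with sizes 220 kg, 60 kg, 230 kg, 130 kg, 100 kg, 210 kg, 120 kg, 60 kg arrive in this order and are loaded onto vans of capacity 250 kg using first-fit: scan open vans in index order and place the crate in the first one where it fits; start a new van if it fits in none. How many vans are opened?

  220 → van 1 (new)  [load 220/250]
  60 → van 2 (new)  [load 60/250]
  230 → van 3 (new)  [load 230/250]
  130 → van 2  [load 190/250]
  100 → van 4 (new)  [load 100/250]
  210 → van 5 (new)  [load 210/250]
  120 → van 4  [load 220/250]
  60 → van 2  [load 250/250]
5 vans opened.

5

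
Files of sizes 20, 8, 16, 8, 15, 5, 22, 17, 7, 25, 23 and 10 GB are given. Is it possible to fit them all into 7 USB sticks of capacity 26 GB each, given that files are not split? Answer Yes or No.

Total = 176 GB; ⌈176/26⌉ = 7.
The bound of 7 does not rule out 7, but exhaustive search shows no assignment into 7 USB sticks of capacity 26 GB exists — the minimum is 8.

No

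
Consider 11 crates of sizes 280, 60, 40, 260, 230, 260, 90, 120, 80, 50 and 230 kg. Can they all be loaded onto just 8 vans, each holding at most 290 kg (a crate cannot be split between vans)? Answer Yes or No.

Yes

A valid assignment using 7 vans:
  van 1: 280 = 280
  van 2: 260 = 260
  van 3: 260 = 260
  van 4: 230 + 60 = 290
  van 5: 230 + 50 = 280
  van 6: 120 + 90 + 80 = 290
  van 7: 40 = 40
That uses only 7 ≤ 8, so 8 vans are enough.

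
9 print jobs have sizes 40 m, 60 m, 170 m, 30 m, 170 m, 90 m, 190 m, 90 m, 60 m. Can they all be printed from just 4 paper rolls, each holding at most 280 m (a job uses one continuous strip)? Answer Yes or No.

A valid assignment using 4 paper rolls:
  roll 1: 190 + 90 = 280
  roll 2: 170 + 90 = 260
  roll 3: 170 + 60 + 40 = 270
  roll 4: 60 + 30 = 90
Every load is within 280 m, so 4 paper rolls suffice.

Yes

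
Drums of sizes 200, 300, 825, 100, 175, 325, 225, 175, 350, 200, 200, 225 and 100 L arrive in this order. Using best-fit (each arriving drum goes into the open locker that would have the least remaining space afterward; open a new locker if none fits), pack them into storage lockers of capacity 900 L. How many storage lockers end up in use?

5

  200 → locker 1 (new)  [load 200/900]
  300 → locker 1  [load 500/900]
  825 → locker 2 (new)  [load 825/900]
  100 → locker 1  [load 600/900]
  175 → locker 1  [load 775/900]
  325 → locker 3 (new)  [load 325/900]
  225 → locker 3  [load 550/900]
  175 → locker 3  [load 725/900]
  350 → locker 4 (new)  [load 350/900]
  200 → locker 4  [load 550/900]
  200 → locker 4  [load 750/900]
  225 → locker 5 (new)  [load 225/900]
  100 → locker 1  [load 875/900]
5 storage lockers opened.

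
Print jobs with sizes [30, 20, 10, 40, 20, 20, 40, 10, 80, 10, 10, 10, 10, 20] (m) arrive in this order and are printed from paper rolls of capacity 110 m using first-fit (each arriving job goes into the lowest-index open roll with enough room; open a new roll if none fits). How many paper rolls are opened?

  30 → roll 1 (new)  [load 30/110]
  20 → roll 1  [load 50/110]
  10 → roll 1  [load 60/110]
  40 → roll 1  [load 100/110]
  20 → roll 2 (new)  [load 20/110]
  20 → roll 2  [load 40/110]
  40 → roll 2  [load 80/110]
  10 → roll 1  [load 110/110]
  80 → roll 3 (new)  [load 80/110]
  10 → roll 2  [load 90/110]
  10 → roll 2  [load 100/110]
  10 → roll 2  [load 110/110]
  10 → roll 3  [load 90/110]
  20 → roll 3  [load 110/110]
3 paper rolls opened.

3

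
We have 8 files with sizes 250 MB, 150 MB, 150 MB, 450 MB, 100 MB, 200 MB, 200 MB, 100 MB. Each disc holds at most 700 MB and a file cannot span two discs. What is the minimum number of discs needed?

3

Total = 450 + 250 + 200 + 200 + 150 + 150 + 100 + 100 = 1600 MB.
Lower bound: ⌈1600/700⌉ = 3 discs.
A packing using 3 discs:
  disc 1: 450 + 250 = 700
  disc 2: 200 + 200 + 150 + 150 = 700
  disc 3: 100 + 100 = 200
This matches the lower bound, so 3 is optimal.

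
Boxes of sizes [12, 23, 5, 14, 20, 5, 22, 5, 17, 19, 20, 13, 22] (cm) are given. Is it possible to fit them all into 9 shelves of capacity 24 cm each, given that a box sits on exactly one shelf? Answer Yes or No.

Total = 197 cm; ⌈197/24⌉ = 9.
The bound of 9 does not rule out 9, but exhaustive search shows no assignment into 9 shelves of capacity 24 cm exists — the minimum is 10.

No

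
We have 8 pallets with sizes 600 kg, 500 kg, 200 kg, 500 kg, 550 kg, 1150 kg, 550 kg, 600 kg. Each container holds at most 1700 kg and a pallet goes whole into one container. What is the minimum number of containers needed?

Total = 1150 + 600 + 600 + 550 + 550 + 500 + 500 + 200 = 4650 kg.
Lower bound: ⌈4650/1700⌉ = 3 containers.
A packing using 3 containers:
  container 1: 1150 + 550 = 1700
  container 2: 600 + 600 + 500 = 1700
  container 3: 550 + 500 + 200 = 1250
This matches the lower bound, so 3 is optimal.

3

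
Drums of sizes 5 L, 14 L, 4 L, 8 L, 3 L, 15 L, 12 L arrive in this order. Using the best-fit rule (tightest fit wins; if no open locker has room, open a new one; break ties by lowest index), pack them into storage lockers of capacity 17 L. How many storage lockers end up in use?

  5 → locker 1 (new)  [load 5/17]
  14 → locker 2 (new)  [load 14/17]
  4 → locker 1  [load 9/17]
  8 → locker 1  [load 17/17]
  3 → locker 2  [load 17/17]
  15 → locker 3 (new)  [load 15/17]
  12 → locker 4 (new)  [load 12/17]
4 storage lockers opened.

4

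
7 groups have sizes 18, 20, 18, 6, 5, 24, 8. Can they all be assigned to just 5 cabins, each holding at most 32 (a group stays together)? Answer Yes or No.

A valid assignment using 4 cabins:
  cabin 1: 24 + 8 = 32
  cabin 2: 20 + 6 + 5 = 31
  cabin 3: 18 = 18
  cabin 4: 18 = 18
That uses only 4 ≤ 5, so 5 cabins are enough.

Yes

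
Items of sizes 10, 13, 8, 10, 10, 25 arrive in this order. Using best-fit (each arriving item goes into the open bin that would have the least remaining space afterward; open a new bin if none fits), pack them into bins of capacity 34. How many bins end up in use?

3

  10 → bin 1 (new)  [load 10/34]
  13 → bin 1  [load 23/34]
  8 → bin 1  [load 31/34]
  10 → bin 2 (new)  [load 10/34]
  10 → bin 2  [load 20/34]
  25 → bin 3 (new)  [load 25/34]
3 bins opened.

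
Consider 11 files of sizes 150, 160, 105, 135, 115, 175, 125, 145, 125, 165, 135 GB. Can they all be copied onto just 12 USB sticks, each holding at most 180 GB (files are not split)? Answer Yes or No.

Yes

A valid assignment using 11 USB sticks:
  USB stick 1: 175 = 175
  USB stick 2: 165 = 165
  USB stick 3: 160 = 160
  USB stick 4: 150 = 150
  USB stick 5: 145 = 145
  USB stick 6: 135 = 135
  USB stick 7: 135 = 135
  USB stick 8: 125 = 125
  USB stick 9: 125 = 125
  USB stick 10: 115 = 115
  USB stick 11: 105 = 105
That uses only 11 ≤ 12, so 12 USB sticks are enough.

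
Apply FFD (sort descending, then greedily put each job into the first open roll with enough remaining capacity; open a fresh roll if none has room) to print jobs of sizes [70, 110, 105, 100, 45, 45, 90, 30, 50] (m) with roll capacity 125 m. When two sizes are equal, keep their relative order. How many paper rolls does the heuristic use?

Sorted descending: 110, 105, 100, 90, 70, 50, 45, 45, 30.
  110 → roll 1 (new)  [load 110/125]
  105 → roll 2 (new)  [load 105/125]
  100 → roll 3 (new)  [load 100/125]
  90 → roll 4 (new)  [load 90/125]
  70 → roll 5 (new)  [load 70/125]
  50 → roll 5  [load 120/125]
  45 → roll 6 (new)  [load 45/125]
  45 → roll 6  [load 90/125]
  30 → roll 4  [load 120/125]
6 paper rolls opened.

6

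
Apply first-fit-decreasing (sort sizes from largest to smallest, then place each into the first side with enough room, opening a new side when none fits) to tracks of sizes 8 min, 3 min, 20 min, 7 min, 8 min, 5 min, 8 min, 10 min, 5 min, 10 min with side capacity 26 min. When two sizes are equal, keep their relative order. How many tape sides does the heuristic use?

Sorted descending: 20, 10, 10, 8, 8, 8, 7, 5, 5, 3.
  20 → side 1 (new)  [load 20/26]
  10 → side 2 (new)  [load 10/26]
  10 → side 2  [load 20/26]
  8 → side 3 (new)  [load 8/26]
  8 → side 3  [load 16/26]
  8 → side 3  [load 24/26]
  7 → side 4 (new)  [load 7/26]
  5 → side 1  [load 25/26]
  5 → side 2  [load 25/26]
  3 → side 4  [load 10/26]
4 tape sides opened.

4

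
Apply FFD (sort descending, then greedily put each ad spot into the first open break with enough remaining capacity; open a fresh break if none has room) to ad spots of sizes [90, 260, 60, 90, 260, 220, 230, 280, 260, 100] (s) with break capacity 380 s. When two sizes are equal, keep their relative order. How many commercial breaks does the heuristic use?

6

Sorted descending: 280, 260, 260, 260, 230, 220, 100, 90, 90, 60.
  280 → break 1 (new)  [load 280/380]
  260 → break 2 (new)  [load 260/380]
  260 → break 3 (new)  [load 260/380]
  260 → break 4 (new)  [load 260/380]
  230 → break 5 (new)  [load 230/380]
  220 → break 6 (new)  [load 220/380]
  100 → break 1  [load 380/380]
  90 → break 2  [load 350/380]
  90 → break 3  [load 350/380]
  60 → break 4  [load 320/380]
6 commercial breaks opened.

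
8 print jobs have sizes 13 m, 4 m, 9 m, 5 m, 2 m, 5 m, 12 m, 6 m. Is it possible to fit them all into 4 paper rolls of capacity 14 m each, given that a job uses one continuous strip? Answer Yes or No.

Total = 56 m; ⌈56/14⌉ = 4.
The bound of 4 does not rule out 4, but exhaustive search shows no assignment into 4 paper rolls of capacity 14 m exists — the minimum is 5.

No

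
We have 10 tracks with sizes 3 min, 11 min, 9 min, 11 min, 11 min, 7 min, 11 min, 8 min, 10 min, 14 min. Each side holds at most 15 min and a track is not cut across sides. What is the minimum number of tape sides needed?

8

Total = 14 + 11 + 11 + 11 + 11 + 10 + 9 + 8 + 7 + 3 = 95 min.
Lower bound: ⌈95/15⌉ = 7 tape sides.
Also, 8 tracks each exceed 15/2 min, and no two of those can share a side, so at least 8 tape sides are needed.
A packing using 8 tape sides:
  side 1: 14 = 14
  side 2: 11 + 3 = 14
  side 3: 11 = 11
  side 4: 11 = 11
  side 5: 11 = 11
  side 6: 10 = 10
  side 7: 9 = 9
  side 8: 8 + 7 = 15
This matches the lower bound, so 8 is optimal.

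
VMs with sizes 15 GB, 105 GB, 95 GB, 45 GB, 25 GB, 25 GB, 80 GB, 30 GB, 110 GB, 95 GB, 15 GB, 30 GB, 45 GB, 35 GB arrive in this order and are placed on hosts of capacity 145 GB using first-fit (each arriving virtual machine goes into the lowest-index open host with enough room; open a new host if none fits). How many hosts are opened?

6

  15 → host 1 (new)  [load 15/145]
  105 → host 1  [load 120/145]
  95 → host 2 (new)  [load 95/145]
  45 → host 2  [load 140/145]
  25 → host 1  [load 145/145]
  25 → host 3 (new)  [load 25/145]
  80 → host 3  [load 105/145]
  30 → host 3  [load 135/145]
  110 → host 4 (new)  [load 110/145]
  95 → host 5 (new)  [load 95/145]
  15 → host 4  [load 125/145]
  30 → host 5  [load 125/145]
  45 → host 6 (new)  [load 45/145]
  35 → host 6  [load 80/145]
6 hosts opened.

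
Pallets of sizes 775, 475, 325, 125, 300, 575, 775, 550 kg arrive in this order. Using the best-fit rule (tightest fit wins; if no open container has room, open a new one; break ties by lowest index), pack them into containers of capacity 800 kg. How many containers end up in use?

6

  775 → container 1 (new)  [load 775/800]
  475 → container 2 (new)  [load 475/800]
  325 → container 2  [load 800/800]
  125 → container 3 (new)  [load 125/800]
  300 → container 3  [load 425/800]
  575 → container 4 (new)  [load 575/800]
  775 → container 5 (new)  [load 775/800]
  550 → container 6 (new)  [load 550/800]
6 containers opened.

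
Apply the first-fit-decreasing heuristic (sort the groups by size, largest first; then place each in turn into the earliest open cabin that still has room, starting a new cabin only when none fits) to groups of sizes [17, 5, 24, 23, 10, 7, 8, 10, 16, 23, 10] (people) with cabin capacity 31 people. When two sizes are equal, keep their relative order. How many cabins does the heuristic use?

6

Sorted descending: 24, 23, 23, 17, 16, 10, 10, 10, 8, 7, 5.
  24 → cabin 1 (new)  [load 24/31]
  23 → cabin 2 (new)  [load 23/31]
  23 → cabin 3 (new)  [load 23/31]
  17 → cabin 4 (new)  [load 17/31]
  16 → cabin 5 (new)  [load 16/31]
  10 → cabin 4  [load 27/31]
  10 → cabin 5  [load 26/31]
  10 → cabin 6 (new)  [load 10/31]
  8 → cabin 2  [load 31/31]
  7 → cabin 1  [load 31/31]
  5 → cabin 3  [load 28/31]
6 cabins opened.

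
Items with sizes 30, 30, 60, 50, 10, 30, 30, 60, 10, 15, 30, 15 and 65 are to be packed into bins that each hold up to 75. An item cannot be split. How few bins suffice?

Total = 65 + 60 + 60 + 50 + 30 + 30 + 30 + 30 + 30 + 15 + 15 + 10 + 10 = 435.
Lower bound: ⌈435/75⌉ = 6 bins.
A packing using 7 bins:
  bin 1: 65 + 10 = 75
  bin 2: 60 + 15 = 75
  bin 3: 60 + 15 = 75
  bin 4: 50 + 10 = 60
  bin 5: 30 + 30 = 60
  bin 6: 30 + 30 = 60
  bin 7: 30 = 30
No arrangement into 6 bins stays within capacity, so 7 is optimal.

7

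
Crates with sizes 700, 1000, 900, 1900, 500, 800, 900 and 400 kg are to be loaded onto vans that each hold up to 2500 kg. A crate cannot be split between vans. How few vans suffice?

Total = 1900 + 1000 + 900 + 900 + 800 + 700 + 500 + 400 = 7100 kg.
Lower bound: ⌈7100/2500⌉ = 3 vans.
A packing using 3 vans:
  van 1: 1900 + 500 = 2400
  van 2: 1000 + 900 + 400 = 2300
  van 3: 900 + 800 + 700 = 2400
This matches the lower bound, so 3 is optimal.

3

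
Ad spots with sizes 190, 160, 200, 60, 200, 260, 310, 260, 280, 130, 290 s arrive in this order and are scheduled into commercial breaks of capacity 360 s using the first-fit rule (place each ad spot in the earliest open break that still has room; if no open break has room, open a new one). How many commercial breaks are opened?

  190 → break 1 (new)  [load 190/360]
  160 → break 1  [load 350/360]
  200 → break 2 (new)  [load 200/360]
  60 → break 2  [load 260/360]
  200 → break 3 (new)  [load 200/360]
  260 → break 4 (new)  [load 260/360]
  310 → break 5 (new)  [load 310/360]
  260 → break 6 (new)  [load 260/360]
  280 → break 7 (new)  [load 280/360]
  130 → break 3  [load 330/360]
  290 → break 8 (new)  [load 290/360]
8 commercial breaks opened.

8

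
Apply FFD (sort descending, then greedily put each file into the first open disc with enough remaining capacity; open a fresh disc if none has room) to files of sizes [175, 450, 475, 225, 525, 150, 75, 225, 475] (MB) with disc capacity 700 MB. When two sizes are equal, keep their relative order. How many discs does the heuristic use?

4

Sorted descending: 525, 475, 475, 450, 225, 225, 175, 150, 75.
  525 → disc 1 (new)  [load 525/700]
  475 → disc 2 (new)  [load 475/700]
  475 → disc 3 (new)  [load 475/700]
  450 → disc 4 (new)  [load 450/700]
  225 → disc 2  [load 700/700]
  225 → disc 3  [load 700/700]
  175 → disc 1  [load 700/700]
  150 → disc 4  [load 600/700]
  75 → disc 4  [load 675/700]
4 discs opened.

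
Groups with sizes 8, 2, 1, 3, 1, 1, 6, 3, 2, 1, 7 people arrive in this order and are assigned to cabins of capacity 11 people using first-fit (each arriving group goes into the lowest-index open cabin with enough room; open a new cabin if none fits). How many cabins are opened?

  8 → cabin 1 (new)  [load 8/11]
  2 → cabin 1  [load 10/11]
  1 → cabin 1  [load 11/11]
  3 → cabin 2 (new)  [load 3/11]
  1 → cabin 2  [load 4/11]
  1 → cabin 2  [load 5/11]
  6 → cabin 2  [load 11/11]
  3 → cabin 3 (new)  [load 3/11]
  2 → cabin 3  [load 5/11]
  1 → cabin 3  [load 6/11]
  7 → cabin 4 (new)  [load 7/11]
4 cabins opened.

4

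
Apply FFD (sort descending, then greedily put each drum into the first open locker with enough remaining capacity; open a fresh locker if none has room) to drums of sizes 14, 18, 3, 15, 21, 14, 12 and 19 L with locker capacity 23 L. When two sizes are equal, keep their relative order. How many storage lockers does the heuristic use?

7

Sorted descending: 21, 19, 18, 15, 14, 14, 12, 3.
  21 → locker 1 (new)  [load 21/23]
  19 → locker 2 (new)  [load 19/23]
  18 → locker 3 (new)  [load 18/23]
  15 → locker 4 (new)  [load 15/23]
  14 → locker 5 (new)  [load 14/23]
  14 → locker 6 (new)  [load 14/23]
  12 → locker 7 (new)  [load 12/23]
  3 → locker 2  [load 22/23]
7 storage lockers opened.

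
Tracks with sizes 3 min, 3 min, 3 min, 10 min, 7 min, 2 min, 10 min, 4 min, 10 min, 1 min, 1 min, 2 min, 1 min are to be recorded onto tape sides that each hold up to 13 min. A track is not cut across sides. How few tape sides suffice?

5

Total = 10 + 10 + 10 + 7 + 4 + 3 + 3 + 3 + 2 + 2 + 1 + 1 + 1 = 57 min.
Lower bound: ⌈57/13⌉ = 5 tape sides.
A packing using 5 tape sides:
  side 1: 10 + 3 = 13
  side 2: 10 + 3 = 13
  side 3: 10 + 3 = 13
  side 4: 7 + 4 + 2 = 13
  side 5: 2 + 1 + 1 + 1 = 5
This matches the lower bound, so 5 is optimal.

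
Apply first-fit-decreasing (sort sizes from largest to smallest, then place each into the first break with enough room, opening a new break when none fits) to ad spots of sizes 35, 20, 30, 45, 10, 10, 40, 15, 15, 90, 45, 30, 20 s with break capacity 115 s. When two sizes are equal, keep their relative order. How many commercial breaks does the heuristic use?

4

Sorted descending: 90, 45, 45, 40, 35, 30, 30, 20, 20, 15, 15, 10, 10.
  90 → break 1 (new)  [load 90/115]
  45 → break 2 (new)  [load 45/115]
  45 → break 2  [load 90/115]
  40 → break 3 (new)  [load 40/115]
  35 → break 3  [load 75/115]
  30 → break 3  [load 105/115]
  30 → break 4 (new)  [load 30/115]
  20 → break 1  [load 110/115]
  20 → break 2  [load 110/115]
  15 → break 4  [load 45/115]
  15 → break 4  [load 60/115]
  10 → break 3  [load 115/115]
  10 → break 4  [load 70/115]
4 commercial breaks opened.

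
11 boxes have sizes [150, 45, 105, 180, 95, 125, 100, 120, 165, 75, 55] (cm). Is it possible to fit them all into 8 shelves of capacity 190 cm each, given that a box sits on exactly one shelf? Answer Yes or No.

A valid assignment using 8 shelves:
  shelf 1: 180 = 180
  shelf 2: 165 = 165
  shelf 3: 150 = 150
  shelf 4: 125 + 55 = 180
  shelf 5: 120 + 45 = 165
  shelf 6: 105 + 75 = 180
  shelf 7: 100 = 100
  shelf 8: 95 = 95
Every load is within 190 cm, so 8 shelves suffice.

Yes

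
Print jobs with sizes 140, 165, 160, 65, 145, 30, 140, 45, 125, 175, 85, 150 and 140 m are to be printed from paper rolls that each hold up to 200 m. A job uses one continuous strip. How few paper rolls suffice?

10

Total = 175 + 165 + 160 + 150 + 145 + 140 + 140 + 140 + 125 + 85 + 65 + 45 + 30 = 1565 m.
Lower bound: ⌈1565/200⌉ = 8 paper rolls.
Also, 9 print jobs each exceed 100 m, and no two of those can share a roll, so at least 9 paper rolls are needed.
A packing using 10 paper rolls:
  roll 1: 175 = 175
  roll 2: 165 + 30 = 195
  roll 3: 160 = 160
  roll 4: 150 + 45 = 195
  roll 5: 145 = 145
  roll 6: 140 = 140
  roll 7: 140 = 140
  roll 8: 140 = 140
  roll 9: 125 + 65 = 190
  roll 10: 85 = 85
No arrangement into 9 paper rolls stays within capacity, so 10 is optimal.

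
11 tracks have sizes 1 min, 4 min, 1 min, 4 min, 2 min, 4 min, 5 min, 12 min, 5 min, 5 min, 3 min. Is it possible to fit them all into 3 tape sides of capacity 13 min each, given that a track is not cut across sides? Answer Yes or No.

No

Total = 46 min; ⌈46/13⌉ = 4.
At least 4 tape sides are required, but only 3 are allowed.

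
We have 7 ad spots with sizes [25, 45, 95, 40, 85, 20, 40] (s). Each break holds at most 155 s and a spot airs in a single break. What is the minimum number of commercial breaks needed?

Total = 95 + 85 + 45 + 40 + 40 + 25 + 20 = 350 s.
Lower bound: ⌈350/155⌉ = 3 commercial breaks.
A packing using 3 commercial breaks:
  break 1: 95 + 45 = 140
  break 2: 85 + 40 + 25 = 150
  break 3: 40 + 20 = 60
This matches the lower bound, so 3 is optimal.

3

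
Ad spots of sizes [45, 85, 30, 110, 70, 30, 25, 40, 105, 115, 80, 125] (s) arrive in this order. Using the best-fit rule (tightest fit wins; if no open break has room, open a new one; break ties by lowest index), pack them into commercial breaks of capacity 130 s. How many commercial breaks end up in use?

8

  45 → break 1 (new)  [load 45/130]
  85 → break 1  [load 130/130]
  30 → break 2 (new)  [load 30/130]
  110 → break 3 (new)  [load 110/130]
  70 → break 2  [load 100/130]
  30 → break 2  [load 130/130]
  25 → break 4 (new)  [load 25/130]
  40 → break 4  [load 65/130]
  105 → break 5 (new)  [load 105/130]
  115 → break 6 (new)  [load 115/130]
  80 → break 7 (new)  [load 80/130]
  125 → break 8 (new)  [load 125/130]
8 commercial breaks opened.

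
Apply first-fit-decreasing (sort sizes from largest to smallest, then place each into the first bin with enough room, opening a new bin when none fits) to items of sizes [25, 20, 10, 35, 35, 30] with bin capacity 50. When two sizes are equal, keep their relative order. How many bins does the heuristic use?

Sorted descending: 35, 35, 30, 25, 20, 10.
  35 → bin 1 (new)  [load 35/50]
  35 → bin 2 (new)  [load 35/50]
  30 → bin 3 (new)  [load 30/50]
  25 → bin 4 (new)  [load 25/50]
  20 → bin 3  [load 50/50]
  10 → bin 1  [load 45/50]
4 bins opened.

4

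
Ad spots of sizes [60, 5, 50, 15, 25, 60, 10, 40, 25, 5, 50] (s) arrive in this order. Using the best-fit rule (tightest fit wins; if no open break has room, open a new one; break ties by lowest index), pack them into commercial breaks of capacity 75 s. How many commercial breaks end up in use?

  60 → break 1 (new)  [load 60/75]
  5 → break 1  [load 65/75]
  50 → break 2 (new)  [load 50/75]
  15 → break 2  [load 65/75]
  25 → break 3 (new)  [load 25/75]
  60 → break 4 (new)  [load 60/75]
  10 → break 1  [load 75/75]
  40 → break 3  [load 65/75]
  25 → break 5 (new)  [load 25/75]
  5 → break 2  [load 70/75]
  50 → break 5  [load 75/75]
5 commercial breaks opened.

5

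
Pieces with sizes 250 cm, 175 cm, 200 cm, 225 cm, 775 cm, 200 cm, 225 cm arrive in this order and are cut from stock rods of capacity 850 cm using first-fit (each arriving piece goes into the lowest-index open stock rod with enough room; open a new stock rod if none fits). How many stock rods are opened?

  250 → stock rod 1 (new)  [load 250/850]
  175 → stock rod 1  [load 425/850]
  200 → stock rod 1  [load 625/850]
  225 → stock rod 1  [load 850/850]
  775 → stock rod 2 (new)  [load 775/850]
  200 → stock rod 3 (new)  [load 200/850]
  225 → stock rod 3  [load 425/850]
3 stock rods opened.

3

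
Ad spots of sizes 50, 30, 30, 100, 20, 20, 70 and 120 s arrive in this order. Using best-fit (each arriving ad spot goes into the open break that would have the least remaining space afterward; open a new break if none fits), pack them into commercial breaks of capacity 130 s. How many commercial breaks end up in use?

4

  50 → break 1 (new)  [load 50/130]
  30 → break 1  [load 80/130]
  30 → break 1  [load 110/130]
  100 → break 2 (new)  [load 100/130]
  20 → break 1  [load 130/130]
  20 → break 2  [load 120/130]
  70 → break 3 (new)  [load 70/130]
  120 → break 4 (new)  [load 120/130]
4 commercial breaks opened.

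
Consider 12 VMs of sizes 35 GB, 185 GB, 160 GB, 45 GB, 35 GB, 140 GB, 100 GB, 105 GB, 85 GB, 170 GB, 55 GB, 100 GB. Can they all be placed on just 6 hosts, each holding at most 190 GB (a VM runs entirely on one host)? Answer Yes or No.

No

Total = 1215 GB; ⌈1215/190⌉ = 7.
At least 7 hosts are required, but only 6 are allowed.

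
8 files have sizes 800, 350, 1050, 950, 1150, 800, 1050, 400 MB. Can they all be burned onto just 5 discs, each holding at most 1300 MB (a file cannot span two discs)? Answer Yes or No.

No

Total = 6550 MB; ⌈6550/1300⌉ = 6.
At least 6 discs are required, but only 5 are allowed.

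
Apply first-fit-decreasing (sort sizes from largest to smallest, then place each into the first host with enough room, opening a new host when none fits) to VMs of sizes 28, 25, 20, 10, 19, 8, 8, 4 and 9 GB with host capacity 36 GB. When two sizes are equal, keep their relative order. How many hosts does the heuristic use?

Sorted descending: 28, 25, 20, 19, 10, 9, 8, 8, 4.
  28 → host 1 (new)  [load 28/36]
  25 → host 2 (new)  [load 25/36]
  20 → host 3 (new)  [load 20/36]
  19 → host 4 (new)  [load 19/36]
  10 → host 2  [load 35/36]
  9 → host 3  [load 29/36]
  8 → host 1  [load 36/36]
  8 → host 4  [load 27/36]
  4 → host 3  [load 33/36]
4 hosts opened.

4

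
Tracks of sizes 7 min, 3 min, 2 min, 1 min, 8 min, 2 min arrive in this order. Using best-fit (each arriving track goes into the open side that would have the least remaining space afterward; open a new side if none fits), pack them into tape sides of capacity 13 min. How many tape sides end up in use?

2

  7 → side 1 (new)  [load 7/13]
  3 → side 1  [load 10/13]
  2 → side 1  [load 12/13]
  1 → side 1  [load 13/13]
  8 → side 2 (new)  [load 8/13]
  2 → side 2  [load 10/13]
2 tape sides opened.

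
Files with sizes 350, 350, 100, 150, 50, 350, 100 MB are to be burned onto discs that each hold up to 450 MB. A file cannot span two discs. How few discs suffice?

4

Total = 350 + 350 + 350 + 150 + 100 + 100 + 50 = 1450 MB.
Lower bound: ⌈1450/450⌉ = 4 discs.
A packing using 4 discs:
  disc 1: 350 + 100 = 450
  disc 2: 350 + 100 = 450
  disc 3: 350 + 50 = 400
  disc 4: 150 = 150
This matches the lower bound, so 4 is optimal.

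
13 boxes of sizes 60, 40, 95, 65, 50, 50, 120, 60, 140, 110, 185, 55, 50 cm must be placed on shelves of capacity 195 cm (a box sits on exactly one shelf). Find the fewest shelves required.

6

Total = 185 + 140 + 120 + 110 + 95 + 65 + 60 + 60 + 55 + 50 + 50 + 50 + 40 = 1080 cm.
Lower bound: ⌈1080/195⌉ = 6 shelves.
A packing using 6 shelves:
  shelf 1: 185 = 185
  shelf 2: 140 + 55 = 195
  shelf 3: 120 + 65 = 185
  shelf 4: 110 + 60 = 170
  shelf 5: 95 + 60 + 40 = 195
  shelf 6: 50 + 50 + 50 = 150
This matches the lower bound, so 6 is optimal.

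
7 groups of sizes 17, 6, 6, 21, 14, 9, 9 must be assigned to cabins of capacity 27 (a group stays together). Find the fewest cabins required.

4

Total = 21 + 17 + 14 + 9 + 9 + 6 + 6 = 82.
Lower bound: ⌈82/27⌉ = 4 cabins.
A packing using 4 cabins:
  cabin 1: 21 + 6 = 27
  cabin 2: 17 + 9 = 26
  cabin 3: 14 + 9 = 23
  cabin 4: 6 = 6
This matches the lower bound, so 4 is optimal.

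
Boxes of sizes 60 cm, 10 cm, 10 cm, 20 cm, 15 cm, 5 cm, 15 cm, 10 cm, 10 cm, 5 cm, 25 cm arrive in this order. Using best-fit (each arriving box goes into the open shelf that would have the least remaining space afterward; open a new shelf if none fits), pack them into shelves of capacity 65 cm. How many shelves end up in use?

  60 → shelf 1 (new)  [load 60/65]
  10 → shelf 2 (new)  [load 10/65]
  10 → shelf 2  [load 20/65]
  20 → shelf 2  [load 40/65]
  15 → shelf 2  [load 55/65]
  5 → shelf 1  [load 65/65]
  15 → shelf 3 (new)  [load 15/65]
  10 → shelf 2  [load 65/65]
  10 → shelf 3  [load 25/65]
  5 → shelf 3  [load 30/65]
  25 → shelf 3  [load 55/65]
3 shelves opened.

3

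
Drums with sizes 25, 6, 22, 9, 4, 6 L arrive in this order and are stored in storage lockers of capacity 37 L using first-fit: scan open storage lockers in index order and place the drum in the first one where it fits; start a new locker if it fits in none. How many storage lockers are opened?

  25 → locker 1 (new)  [load 25/37]
  6 → locker 1  [load 31/37]
  22 → locker 2 (new)  [load 22/37]
  9 → locker 2  [load 31/37]
  4 → locker 1  [load 35/37]
  6 → locker 2  [load 37/37]
2 storage lockers opened.

2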